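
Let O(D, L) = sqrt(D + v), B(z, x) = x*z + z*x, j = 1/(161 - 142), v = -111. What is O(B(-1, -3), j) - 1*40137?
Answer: -40137 + I*sqrt(105) ≈ -40137.0 + 10.247*I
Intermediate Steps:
j = 1/19 ≈ 0.052632
B(z, x) = 2*x*z (B(z, x) = x*z + x*z = 2*x*z)
O(D, L) = sqrt(-111 + D) (O(D, L) = sqrt(D - 111) = sqrt(-111 + D))
O(B(-1, -3), j) - 1*40137 = sqrt(-111 + 2*(-3)*(-1)) - 1*40137 = sqrt(-111 + 6) - 40137 = sqrt(-105) - 40137 = I*sqrt(105) - 40137 = -40137 + I*sqrt(105)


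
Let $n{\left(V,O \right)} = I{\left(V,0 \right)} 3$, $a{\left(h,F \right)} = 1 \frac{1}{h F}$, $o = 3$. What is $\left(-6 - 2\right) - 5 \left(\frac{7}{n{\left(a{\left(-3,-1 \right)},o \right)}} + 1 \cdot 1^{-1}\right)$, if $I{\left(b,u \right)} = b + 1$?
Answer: $- \frac{87}{4} \approx -21.75$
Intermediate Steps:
$I{\left(b,u \right)} = 1 + b$
$a{\left(h,F \right)} = \frac{1}{F h}$ ($a{\left(h,F \right)} = 1 \frac{1}{F h} = \frac{1}{F h}$)
$n{\left(V,O \right)} = 3 + 3 V$ ($n{\left(V,O \right)} = \left(1 + V\right) 3 = 3 + 3 V$)
$\left(-6 - 2\right) - 5 \left(\frac{7}{n{\left(a{\left(-3,-1 \right)},o \right)}} + 1 \cdot 1^{-1}\right) = \left(-6 - 2\right) - 5 \left(\frac{7}{3 + 3 \frac{1}{\left(-1\right) \left(-3\right)}} + 1 \cdot 1^{-1}\right) = \left(-6 - 2\right) - 5 \left(\frac{7}{3 + 3 \left(\left(-1\right) \left(- \frac{1}{3}\right)\right)} + 1 \cdot 1\right) = -8 - 5 \left(\frac{7}{3 + 3 \cdot \frac{1}{3}} + 1\right) = -8 - 5 \left(\frac{7}{3 + 1} + 1\right) = -8 - 5 \left(\frac{7}{4} + 1\right) = -8 - \frac{55}{4} = - \frac{87}{4}$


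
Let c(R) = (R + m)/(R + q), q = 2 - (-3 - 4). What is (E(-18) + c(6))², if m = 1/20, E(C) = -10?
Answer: 8288641/90000 ≈ 92.096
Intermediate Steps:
q = 9 (q = 2 - 1*(-7) = 2 + 7 = 9)
m = 1/20 ≈ 0.050000
c(R) = (1/20 + R)/(9 + R) (c(R) = (R + 1/20)/(R + 9) = (1/20 + R)/(9 + R))
(E(-18) + c(6))² = (-10 + (1/20 + 6)/(9 + 6))² = (-10 + (121/20)/15)² = (-10 + (1/15)*(121/20))² = (-10 + 121/300)² = (-2879/300)² = 8288641/90000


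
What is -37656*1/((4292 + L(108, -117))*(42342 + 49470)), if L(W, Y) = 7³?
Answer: -1046/11820795 ≈ -8.8488e-5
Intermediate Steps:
L(W, Y) = 343
-37656*1/((4292 + L(108, -117))*(42342 + 49470)) = -37656*1/((4292 + 343)*(42342 + 49470)) = -37656/(4635*91812) = -37656/425548620 = -37656*1/425548620 = -1046/11820795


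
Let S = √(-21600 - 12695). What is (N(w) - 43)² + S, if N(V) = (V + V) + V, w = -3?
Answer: 2704 + 19*I*√95 ≈ 2704.0 + 185.19*I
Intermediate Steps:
S = 19*I*√95 (S = √(-34295) = 19*I*√95 ≈ 185.19*I)
N(V) = 3*V (N(V) = 2*V + V = 3*V)
(N(w) - 43)² + S = (3*(-3) - 43)² + 19*I*√95 = (-9 - 43)² + 19*I*√95 = (-52)² + 19*I*√95 = 2704 + 19*I*√95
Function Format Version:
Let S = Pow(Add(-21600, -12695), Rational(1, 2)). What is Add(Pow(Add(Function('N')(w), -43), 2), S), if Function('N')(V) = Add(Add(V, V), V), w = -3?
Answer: Add(2704, Mul(19, I, Pow(95, Rational(1, 2)))) ≈ Add(2704.0, Mul(185.19, I))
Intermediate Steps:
S = Mul(19, I, Pow(95, Rational(1, 2))) (S = Pow(-34295, Rational(1, 2)) = Mul(19, I, Pow(95, Rational(1, 2))) ≈ Mul(185.19, I))
Function('N')(V) = Mul(3, V) (Function('N')(V) = Add(Mul(2, V), V) = Mul(3, V))
Add(Pow(Add(Function('N')(w), -43), 2), S) = Add(Pow(Add(Mul(3, -3), -43), 2), Mul(19, I, Pow(95, Rational(1, 2)))) = Add(Pow(Add(-9, -43), 2), Mul(19, I, Pow(95, Rational(1, 2)))) = Add(Pow(-52, 2), Mul(19, I, Pow(95, Rational(1, 2)))) = Add(2704, Mul(19, I, Pow(95, Rational(1, 2))))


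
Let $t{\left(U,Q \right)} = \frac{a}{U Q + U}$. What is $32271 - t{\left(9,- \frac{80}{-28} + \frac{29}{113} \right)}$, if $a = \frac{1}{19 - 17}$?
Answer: $\frac{1890176221}{58572} \approx 32271.0$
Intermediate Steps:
$a = \frac{1}{2} \approx 0.5$
$t{\left(U,Q \right)} = \frac{1}{2 \left(U + Q U\right)}$ ($t{\left(U,Q \right)} = \frac{1}{2 \left(U Q + U\right)} = \frac{1}{2 \left(Q U + U\right)} = \frac{1}{2 \left(U + Q U\right)}$)
$32271 - t{\left(9,- \frac{80}{-28} + \frac{29}{113} \right)} = 32271 - \frac{1}{2 \cdot 9 \left(1 + \left(- \frac{80}{-28} + \frac{29}{113}\right)\right)} = 32271 - \frac{1}{2} \cdot \frac{1}{9} \frac{1}{1 + \left(\left(-80\right) \left(- \frac{1}{28}\right) + 29 \cdot \frac{1}{113}\right)} = 32271 - \frac{1}{2} \cdot \frac{1}{9} \frac{1}{1 + \left(\frac{20}{7} + \frac{29}{113}\right)} = 32271 - \frac{1}{2} \cdot \frac{1}{9} \frac{1}{1 + \frac{2463}{791}} = 32271 - \frac{1}{2} \cdot \frac{1}{9} \frac{1}{\frac{3254}{791}} = 32271 - \frac{1}{2} \cdot \frac{1}{9} \cdot \frac{791}{3254} = 32271 - \frac{791}{58572} = \frac{1890176221}{58572}$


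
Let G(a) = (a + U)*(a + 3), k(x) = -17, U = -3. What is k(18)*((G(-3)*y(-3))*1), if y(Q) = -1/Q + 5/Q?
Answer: 0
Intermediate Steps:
y(Q) = 4/Q
G(a) = (-3 + a)*(3 + a) (G(a) = (a - 3)*(a + 3) = (-3 + a)*(3 + a))
k(18)*((G(-3)*y(-3))*1) = -17*(-9 + (-3)²)*(4/(-3)) = -17*(-9 + 9)*(4*(-⅓)) = -17*0*(-4/3) = -0 = -17*0 = 0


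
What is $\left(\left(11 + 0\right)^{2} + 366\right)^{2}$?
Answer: $237169$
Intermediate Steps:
$\left(\left(11 + 0\right)^{2} + 366\right)^{2} = \left(11^{2} + 366\right)^{2} = \left(121 + 366\right)^{2} = 487^{2} = 237169$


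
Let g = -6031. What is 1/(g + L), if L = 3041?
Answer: -1/2990 ≈ -0.00033445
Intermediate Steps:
1/(g + L) = 1/(-6031 + 3041) = 1/(-2990) = -1/2990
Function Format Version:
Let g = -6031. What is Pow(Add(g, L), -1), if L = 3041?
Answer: Rational(-1, 2990) ≈ -0.00033445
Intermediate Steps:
Pow(Add(g, L), -1) = Pow(Add(-6031, 3041), -1) = Pow(-2990, -1) = Rational(-1, 2990)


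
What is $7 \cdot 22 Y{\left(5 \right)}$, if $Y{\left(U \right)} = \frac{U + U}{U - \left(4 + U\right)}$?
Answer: $-385$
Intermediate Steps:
$Y{\left(U \right)} = - \frac{U}{2}$ ($Y{\left(U \right)} = \frac{2 U}{-4} = 2 U \left(- \frac{1}{4}\right) = - \frac{U}{2}$)
$7 \cdot 22 Y{\left(5 \right)} = 7 \cdot 22 \left(\left(- \frac{1}{2}\right) 5\right) = 154 \left(- \frac{5}{2}\right) = -385$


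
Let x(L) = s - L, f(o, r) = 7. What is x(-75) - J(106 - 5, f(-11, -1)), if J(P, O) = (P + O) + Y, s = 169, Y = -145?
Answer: 281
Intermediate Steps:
x(L) = 169 - L
J(P, O) = -145 + O + P (J(P, O) = (P + O) - 145 = (O + P) - 145 = -145 + O + P)
x(-75) - J(106 - 5, f(-11, -1)) = (169 - 1*(-75)) - (-145 + 7 + (106 - 5)) = (169 + 75) - (-145 + 7 + 101) = 244 - 1*(-37) = 244 + 37 = 281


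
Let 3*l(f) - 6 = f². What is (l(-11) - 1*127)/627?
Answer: -254/1881 ≈ -0.13503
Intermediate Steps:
l(f) = 2 + f²/3
(l(-11) - 1*127)/627 = ((2 + (⅓)*(-11)²) - 1*127)/627 = ((2 + (⅓)*121) - 127)*(1/627) = ((2 + 121/3) - 127)*(1/627) = (127/3 - 127)*(1/627) = -254/3*1/627 = -254/1881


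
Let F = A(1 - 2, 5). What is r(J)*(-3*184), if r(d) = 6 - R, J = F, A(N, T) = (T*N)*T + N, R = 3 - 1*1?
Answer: -2208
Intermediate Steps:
R = 2 (R = 3 - 1 = 2)
A(N, T) = N + N*T**2 (A(N, T) = (N*T)*T + N = N*T**2 + N = N + N*T**2)
F = -26 (F = (1 - 2)*(1 + 5**2) = -(1 + 25) = -1*26 = -26)
J = -26
r(d) = 4 (r(d) = 6 - 1*2 = 6 - 2 = 4)
r(J)*(-3*184) = 4*(-3*184) = 4*(-552) = -2208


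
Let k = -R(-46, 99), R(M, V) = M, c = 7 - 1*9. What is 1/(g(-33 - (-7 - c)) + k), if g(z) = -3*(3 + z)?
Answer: 1/121 ≈ 0.0082645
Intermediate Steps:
c = -2 (c = 7 - 9 = -2)
g(z) = -9 - 3*z
k = 46 (k = -1*(-46) = 46)
1/(g(-33 - (-7 - c)) + k) = 1/((-9 - 3*(-33 - (-7 - 1*(-2)))) + 46) = 1/((-9 - 3*(-33 - (-7 + 2))) + 46) = 1/((-9 - 3*(-33 - 1*(-5))) + 46) = 1/((-9 - 3*(-33 + 5)) + 46) = 1/((-9 - 3*(-28)) + 46) = 1/((-9 + 84) + 46) = 1/(75 + 46) = 1/121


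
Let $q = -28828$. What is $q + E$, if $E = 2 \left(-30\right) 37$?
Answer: $-31048$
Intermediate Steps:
$E = -2220$ ($E = \left(-60\right) 37 = -2220$)
$q + E = -28828 - 2220 = -31048$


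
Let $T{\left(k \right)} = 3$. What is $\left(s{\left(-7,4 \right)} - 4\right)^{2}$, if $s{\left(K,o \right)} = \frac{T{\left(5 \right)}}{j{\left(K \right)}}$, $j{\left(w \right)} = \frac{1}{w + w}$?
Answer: $2116$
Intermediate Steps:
$j{\left(w \right)} = \frac{1}{2 w}$
$s{\left(K,o \right)} = 6 K$ ($s{\left(K,o \right)} = \frac{3}{\frac{1}{2} \frac{1}{K}} = 3 \cdot 2 K = 6 K$)
$\left(s{\left(-7,4 \right)} - 4\right)^{2} = \left(6 \left(-7\right) - 4\right)^{2} = \left(-42 - 4\right)^{2} = \left(-46\right)^{2} = 2116$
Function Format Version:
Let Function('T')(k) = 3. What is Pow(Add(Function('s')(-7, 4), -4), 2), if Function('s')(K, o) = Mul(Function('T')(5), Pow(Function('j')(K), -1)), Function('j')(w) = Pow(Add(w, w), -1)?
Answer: 2116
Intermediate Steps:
Function('j')(w) = Mul(Rational(1, 2), Pow(w, -1)) (Function('j')(w) = Pow(Mul(2, w), -1) = Mul(Rational(1, 2), Pow(w, -1)))
Function('s')(K, o) = Mul(6, K) (Function('s')(K, o) = Mul(3, Pow(Mul(Rational(1, 2), Pow(K, -1)), -1)) = Mul(3, Mul(2, K)) = Mul(6, K))
Pow(Add(Function('s')(-7, 4), -4), 2) = Pow(Add(Mul(6, -7), -4), 2) = Pow(Add(-42, -4), 2) = Pow(-46, 2) = 2116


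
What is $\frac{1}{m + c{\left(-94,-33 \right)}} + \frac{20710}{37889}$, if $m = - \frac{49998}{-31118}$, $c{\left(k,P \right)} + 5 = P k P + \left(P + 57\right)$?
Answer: $\frac{32977848266589}{60334139502886} \approx 0.54659$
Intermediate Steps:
$c{\left(k,P \right)} = 52 + P + k P^{2}$ ($c{\left(k,P \right)} = -5 + \left(P k P + \left(P + 57\right)\right) = -5 + \left(k P^{2} + \left(57 + P\right)\right) = -5 + \left(57 + P + k P^{2}\right) = 52 + P + k P^{2}$)
$m = \frac{24999}{15559}$ ($m = \left(-49998\right) \left(- \frac{1}{31118}\right) = \frac{24999}{15559} \approx 1.6067$)
$\frac{1}{m + c{\left(-94,-33 \right)}} + \frac{20710}{37889} = \frac{1}{\frac{24999}{15559} - \left(-19 + 102366\right)} + \frac{20710}{37889} = \frac{1}{\frac{24999}{15559} - 102347} + 20710 \cdot \frac{1}{37889} = \frac{1}{\frac{24999}{15559} - 102347} + \frac{20710}{37889} = \frac{1}{- \frac{1592391974}{15559}} + \frac{20710}{37889} = - \frac{15559}{1592391974} + \frac{20710}{37889} = \frac{32977848266589}{60334139502886}$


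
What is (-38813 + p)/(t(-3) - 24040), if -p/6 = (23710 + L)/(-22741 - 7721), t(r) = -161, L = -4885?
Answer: 197034776/122868477 ≈ 1.6036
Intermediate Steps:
p = 18825/5077 (p = -6*(23710 - 4885)/(-22741 - 7721) = -112950/(-30462) = -112950*(-1)/30462 = -6*(-6275/10154) = 18825/5077 ≈ 3.7079)
(-38813 + p)/(t(-3) - 24040) = (-38813 + 18825/5077)/(-161 - 24040) = -197034776/5077/(-24201) = -197034776/5077*(-1/24201) = 197034776/122868477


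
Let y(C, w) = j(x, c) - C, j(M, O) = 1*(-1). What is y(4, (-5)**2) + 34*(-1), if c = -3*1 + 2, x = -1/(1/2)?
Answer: -39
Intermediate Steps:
x = -2 (x = -1/1/2 = -1*2 = -2)
c = -1 (c = -3 + 2 = -1)
j(M, O) = -1
y(C, w) = -1 - C
y(4, (-5)**2) + 34*(-1) = (-1 - 1*4) + 34*(-1) = (-1 - 4) - 34 = -5 - 34 = -39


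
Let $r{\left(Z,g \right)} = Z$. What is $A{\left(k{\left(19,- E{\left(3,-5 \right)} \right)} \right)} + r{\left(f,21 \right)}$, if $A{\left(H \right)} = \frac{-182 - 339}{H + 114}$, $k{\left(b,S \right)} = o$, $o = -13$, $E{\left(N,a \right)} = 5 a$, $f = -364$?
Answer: $- \frac{37285}{101} \approx -369.16$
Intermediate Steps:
$k{\left(b,S \right)} = -13$
$A{\left(H \right)} = - \frac{521}{114 + H}$
$A{\left(k{\left(19,- E{\left(3,-5 \right)} \right)} \right)} + r{\left(f,21 \right)} = - \frac{521}{114 - 13} - 364 = - \frac{521}{101} - 364 = - \frac{37285}{101}$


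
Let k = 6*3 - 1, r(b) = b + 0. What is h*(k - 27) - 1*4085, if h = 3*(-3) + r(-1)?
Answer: -3985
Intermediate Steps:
r(b) = b
k = 17 (k = 18 - 1 = 17)
h = -10 (h = 3*(-3) - 1 = -9 - 1 = -10)
h*(k - 27) - 1*4085 = -10*(17 - 27) - 1*4085 = -10*(-10) - 4085 = 100 - 4085 = -3985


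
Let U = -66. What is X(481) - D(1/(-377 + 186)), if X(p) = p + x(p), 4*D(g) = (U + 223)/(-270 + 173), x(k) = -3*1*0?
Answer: 186785/388 ≈ 481.40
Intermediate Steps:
x(k) = 0 (x(k) = -3*0 = 0)
D(g) = -157/388 (D(g) = ((-66 + 223)/(-270 + 173))/4 = (157/(-97))/4 = (157*(-1/97))/4 = (¼)*(-157/97) = -157/388)
X(p) = p (X(p) = p + 0 = p)
X(481) - D(1/(-377 + 186)) = 481 - 1*(-157/388) = 481 + 157/388 = 186785/388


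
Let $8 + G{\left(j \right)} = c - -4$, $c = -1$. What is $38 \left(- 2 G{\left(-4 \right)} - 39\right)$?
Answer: $-1102$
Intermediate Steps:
$G{\left(j \right)} = -5$ ($G{\left(j \right)} = -8 - -3 = -8 + \left(-1 + 4\right) = -8 + 3 = -5$)
$38 \left(- 2 G{\left(-4 \right)} - 39\right) = 38 \left(\left(-2\right) \left(-5\right) - 39\right) = 38 \left(10 - 39\right) = 38 \left(-29\right) = -1102$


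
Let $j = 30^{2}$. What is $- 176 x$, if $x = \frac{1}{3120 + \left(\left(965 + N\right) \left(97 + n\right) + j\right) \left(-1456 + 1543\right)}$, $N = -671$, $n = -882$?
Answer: $\frac{88}{9998655} \approx 8.8012 \cdot 10^{-6}$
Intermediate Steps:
$j = 900$
$x = - \frac{1}{19997310}$ ($x = \frac{1}{3120 + \left(\left(965 - 671\right) \left(97 - 882\right) + 900\right) \left(-1456 + 1543\right)} = \frac{1}{3120 + \left(294 \left(-785\right) + 900\right) 87} = \frac{1}{3120 + \left(-230790 + 900\right) 87} = \frac{1}{3120 - 20000430} = \frac{1}{-19997310} = - \frac{1}{19997310} \approx -5.0007 \cdot 10^{-8}$)
$- 176 x = \left(-176\right) \left(- \frac{1}{19997310}\right) = \frac{88}{9998655}$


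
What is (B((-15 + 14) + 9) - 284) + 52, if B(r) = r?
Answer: -224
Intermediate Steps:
(B((-15 + 14) + 9) - 284) + 52 = (((-15 + 14) + 9) - 284) + 52 = ((-1 + 9) - 284) + 52 = (8 - 284) + 52 = -276 + 52 = -224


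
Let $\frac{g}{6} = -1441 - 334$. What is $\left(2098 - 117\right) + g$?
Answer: $-8669$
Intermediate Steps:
$g = -10650$ ($g = 6 \left(-1441 - 334\right) = 6 \left(-1775\right) = -10650$)
$\left(2098 - 117\right) + g = \left(2098 - 117\right) - 10650 = 1981 - 10650 = -8669$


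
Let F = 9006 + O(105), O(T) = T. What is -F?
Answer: -9111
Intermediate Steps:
F = 9111 (F = 9006 + 105 = 9111)
-F = -1*9111 = -9111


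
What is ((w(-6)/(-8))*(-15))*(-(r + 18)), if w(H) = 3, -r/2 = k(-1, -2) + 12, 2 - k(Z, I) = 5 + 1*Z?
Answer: 45/4 ≈ 11.250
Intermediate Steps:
k(Z, I) = -3 - Z (k(Z, I) = 2 - (5 + 1*Z) = 2 - (5 + Z) = 2 + (-5 - Z) = -3 - Z)
r = -20 (r = -2*((-3 - 1*(-1)) + 12) = -2*((-3 + 1) + 12) = -2*(-2 + 12) = -2*10 = -20)
((w(-6)/(-8))*(-15))*(-(r + 18)) = ((3/(-8))*(-15))*(-(-20 + 18)) = ((3*(-⅛))*(-15))*(-1*(-2)) = -3/8*(-15)*2 = (45/8)*2 = 45/4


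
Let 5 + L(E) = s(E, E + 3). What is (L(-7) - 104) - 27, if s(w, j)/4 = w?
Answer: -164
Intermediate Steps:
s(w, j) = 4*w
L(E) = -5 + 4*E
(L(-7) - 104) - 27 = ((-5 + 4*(-7)) - 104) - 27 = ((-5 - 28) - 104) - 27 = (-33 - 104) - 27 = -137 - 27 = -164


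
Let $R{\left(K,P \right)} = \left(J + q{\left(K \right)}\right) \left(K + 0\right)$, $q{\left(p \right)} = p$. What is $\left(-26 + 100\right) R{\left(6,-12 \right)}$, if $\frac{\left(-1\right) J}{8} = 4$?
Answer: $-11544$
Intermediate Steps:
$J = -32$ ($J = \left(-8\right) 4 = -32$)
$R{\left(K,P \right)} = K \left(-32 + K\right)$ ($R{\left(K,P \right)} = \left(-32 + K\right) \left(K + 0\right) = \left(-32 + K\right) K = K \left(-32 + K\right)$)
$\left(-26 + 100\right) R{\left(6,-12 \right)} = \left(-26 + 100\right) 6 \left(-32 + 6\right) = 74 \cdot 6 \left(-26\right) = 74 \left(-156\right) = -11544$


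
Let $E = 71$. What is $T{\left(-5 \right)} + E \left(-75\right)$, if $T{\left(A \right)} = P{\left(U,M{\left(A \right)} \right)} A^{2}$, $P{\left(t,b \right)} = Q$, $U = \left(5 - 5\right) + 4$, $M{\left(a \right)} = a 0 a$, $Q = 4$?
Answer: $-5225$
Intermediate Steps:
$M{\left(a \right)} = 0$ ($M{\left(a \right)} = 0 a = 0$)
$U = 4$ ($U = 0 + 4 = 4$)
$P{\left(t,b \right)} = 4$
$T{\left(A \right)} = 4 A^{2}$
$T{\left(-5 \right)} + E \left(-75\right) = 4 \left(-5\right)^{2} + 71 \left(-75\right) = 4 \cdot 25 - 5325 = 100 - 5325 = -5225$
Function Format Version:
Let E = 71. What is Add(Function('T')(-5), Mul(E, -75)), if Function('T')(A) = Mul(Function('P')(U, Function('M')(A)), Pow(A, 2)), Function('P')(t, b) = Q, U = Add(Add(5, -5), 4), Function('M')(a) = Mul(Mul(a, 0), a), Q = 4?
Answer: -5225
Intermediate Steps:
Function('M')(a) = 0 (Function('M')(a) = Mul(0, a) = 0)
U = 4 (U = Add(0, 4) = 4)
Function('P')(t, b) = 4
Function('T')(A) = Mul(4, Pow(A, 2))
Add(Function('T')(-5), Mul(E, -75)) = Add(Mul(4, Pow(-5, 2)), Mul(71, -75)) = Add(Mul(4, 25), -5325) = Add(100, -5325) = -5225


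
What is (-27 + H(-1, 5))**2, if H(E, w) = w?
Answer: 484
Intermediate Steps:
(-27 + H(-1, 5))**2 = (-27 + 5)**2 = (-22)**2 = 484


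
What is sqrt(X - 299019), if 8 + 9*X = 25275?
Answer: 4*I*sqrt(166619)/3 ≈ 544.25*I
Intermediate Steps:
X = 25267/9 (X = -8/9 + (1/9)*25275 = -8/9 + 8425/3 = 25267/9 ≈ 2807.4)
sqrt(X - 299019) = sqrt(25267/9 - 299019) = sqrt(-2665904/9) = 4*I*sqrt(166619)/3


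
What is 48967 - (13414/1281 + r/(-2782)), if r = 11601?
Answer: 174483297647/3563742 ≈ 48961.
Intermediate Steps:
48967 - (13414/1281 + r/(-2782)) = 48967 - (13414/1281 + 11601/(-2782)) = 48967 - (13414*(1/1281) + 11601*(-1/2782)) = 48967 - (13414/1281 - 11601/2782) = 48967 - 1*22456867/3563742 = 48967 - 22456867/3563742 = 174483297647/3563742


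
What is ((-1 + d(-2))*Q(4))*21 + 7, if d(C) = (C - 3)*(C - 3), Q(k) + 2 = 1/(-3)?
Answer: -1169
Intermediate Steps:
Q(k) = -7/3 (Q(k) = -2 + 1/(-3) = -2 - 1/3 = -7/3)
d(C) = (-3 + C)**2 (d(C) = (-3 + C)*(-3 + C) = (-3 + C)**2)
((-1 + d(-2))*Q(4))*21 + 7 = ((-1 + (-3 - 2)**2)*(-7/3))*21 + 7 = ((-1 + (-5)**2)*(-7/3))*21 + 7 = ((-1 + 25)*(-7/3))*21 + 7 = (24*(-7/3))*21 + 7 = -56*21 + 7 = -1176 + 7 = -1169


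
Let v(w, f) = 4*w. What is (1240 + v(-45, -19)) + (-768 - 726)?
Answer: -434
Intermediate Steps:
(1240 + v(-45, -19)) + (-768 - 726) = (1240 + 4*(-45)) + (-768 - 726) = (1240 - 180) - 1494 = 1060 - 1494 = -434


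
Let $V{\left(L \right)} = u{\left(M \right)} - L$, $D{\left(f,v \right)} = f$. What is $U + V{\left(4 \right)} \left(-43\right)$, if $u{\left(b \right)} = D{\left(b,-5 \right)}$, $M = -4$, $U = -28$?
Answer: $316$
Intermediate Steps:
$u{\left(b \right)} = b$
$V{\left(L \right)} = -4 - L$
$U + V{\left(4 \right)} \left(-43\right) = -28 + \left(-4 - 4\right) \left(-43\right) = -28 - -344 = -28 + 344 = 316$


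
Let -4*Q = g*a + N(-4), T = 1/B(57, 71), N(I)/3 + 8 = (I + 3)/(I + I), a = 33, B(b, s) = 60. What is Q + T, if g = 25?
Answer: -96157/480 ≈ -200.33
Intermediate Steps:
N(I) = -24 + 3*(3 + I)/(2*I) (N(I) = -24 + 3*((I + 3)/(I + I)) = -24 + 3*((3 + I)/((2*I))) = -24 + 3*((3 + I)*(1/(2*I))) = -24 + 3*((3 + I)/(2*I)) = -24 + 3*(3 + I)/(2*I))
T = 1/60 ≈ 0.016667
Q = -6411/32 (Q = -(25*33 + (9/2)*(1 - 5*(-4))/(-4))/4 = -(825 + (9/2)*(-¼)*(1 + 20))/4 = -(825 + (9/2)*(-¼)*21)/4 = -(825 - 189/8)/4 = -¼*6411/8 = -6411/32 ≈ -200.34)
Q + T = -6411/32 + 1/60 = -96157/480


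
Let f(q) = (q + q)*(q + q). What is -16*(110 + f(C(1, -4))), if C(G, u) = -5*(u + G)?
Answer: -16160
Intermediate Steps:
C(G, u) = -5*G - 5*u (C(G, u) = -5*(G + u) = -5*G - 5*u)
f(q) = 4*q² (f(q) = (2*q)*(2*q) = 4*q²)
-16*(110 + f(C(1, -4))) = -16*(110 + 4*(-5*1 - 5*(-4))²) = -16*(110 + 4*(-5 + 20)²) = -16*(110 + 4*15²) = -16*(110 + 4*225) = -16*(110 + 900) = -16*1010 = -16160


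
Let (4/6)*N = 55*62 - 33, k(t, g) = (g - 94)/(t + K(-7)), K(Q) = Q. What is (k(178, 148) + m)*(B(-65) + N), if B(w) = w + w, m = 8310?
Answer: 779295708/19 ≈ 4.1016e+7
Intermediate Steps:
B(w) = 2*w
k(t, g) = (-94 + g)/(-7 + t) (k(t, g) = (g - 94)/(t - 7) = (-94 + g)/(-7 + t))
N = 10131/2 (N = 3*(55*62 - 33)/2 = 3*(3410 - 33)/2 = (3/2)*3377 = 10131/2 ≈ 5065.5)
(k(178, 148) + m)*(B(-65) + N) = ((-94 + 148)/(-7 + 178) + 8310)*(2*(-65) + 10131/2) = (54/171 + 8310)*(-130 + 10131/2) = ((1/171)*54 + 8310)*(9871/2) = (6/19 + 8310)*(9871/2) = (157896/19)*(9871/2) = 779295708/19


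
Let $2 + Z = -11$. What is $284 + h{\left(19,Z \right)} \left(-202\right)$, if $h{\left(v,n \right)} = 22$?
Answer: $-4160$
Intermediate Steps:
$Z = -13$ ($Z = -2 - 11 = -13$)
$284 + h{\left(19,Z \right)} \left(-202\right) = 284 + 22 \left(-202\right) = 284 - 4444 = -4160$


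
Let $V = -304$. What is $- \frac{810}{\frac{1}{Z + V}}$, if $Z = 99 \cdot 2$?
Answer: $85860$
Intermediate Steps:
$Z = 198$
$- \frac{810}{\frac{1}{Z + V}} = - \frac{810}{\frac{1}{198 - 304}} = - \frac{810}{\frac{1}{-106}} = - \frac{810}{- \frac{1}{106}} = \left(-810\right) \left(-106\right) = 85860$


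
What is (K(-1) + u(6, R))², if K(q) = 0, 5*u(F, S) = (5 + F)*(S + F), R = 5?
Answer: 14641/25 ≈ 585.64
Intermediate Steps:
u(F, S) = (5 + F)*(F + S)/5 (u(F, S) = ((5 + F)*(S + F))/5 = ((5 + F)*(F + S))/5 = (5 + F)*(F + S)/5)
(K(-1) + u(6, R))² = (0 + (6 + 5 + (⅕)*6² + (⅕)*6*5))² = (0 + (6 + 5 + (⅕)*36 + 6))² = (0 + (6 + 5 + 36/5 + 6))² = (0 + 121/5)² = (121/5)² = 14641/25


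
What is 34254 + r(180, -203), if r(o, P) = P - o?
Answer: 33871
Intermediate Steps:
34254 + r(180, -203) = 34254 + (-203 - 1*180) = 34254 + (-203 - 180) = 34254 - 383 = 33871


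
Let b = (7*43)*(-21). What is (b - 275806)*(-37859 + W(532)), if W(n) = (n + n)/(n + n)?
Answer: 10680763966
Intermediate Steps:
W(n) = 1 (W(n) = (2*n)/((2*n)) = (2*n)*(1/(2*n)) = 1)
b = -6321 (b = 301*(-21) = -6321)
(b - 275806)*(-37859 + W(532)) = (-6321 - 275806)*(-37859 + 1) = -282127*(-37858) = 10680763966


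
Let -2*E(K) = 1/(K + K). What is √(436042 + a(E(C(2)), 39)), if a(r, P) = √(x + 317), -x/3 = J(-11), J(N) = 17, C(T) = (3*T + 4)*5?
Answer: √(436042 + √266) ≈ 660.35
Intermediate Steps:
C(T) = 20 + 15*T (C(T) = (4 + 3*T)*5 = 20 + 15*T)
x = -51 (x = -3*17 = -51)
E(K) = -1/(4*K) (E(K) = -1/(2*(K + K)) = -1/(2*K)/2 = -1/(4*K))
a(r, P) = √266 (a(r, P) = √(-51 + 317) = √266)
√(436042 + a(E(C(2)), 39)) = √(436042 + √266)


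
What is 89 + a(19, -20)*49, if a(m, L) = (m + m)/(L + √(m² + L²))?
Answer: 3651/19 + 98*√761/19 ≈ 334.44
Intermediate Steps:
a(m, L) = 2*m/(L + √(L² + m²)) (a(m, L) = (2*m)/(L + √(L² + m²)) = 2*m/(L + √(L² + m²)))
89 + a(19, -20)*49 = 89 + (2*19/(-20 + √((-20)² + 19²)))*49 = 89 + (2*19/(-20 + √(400 + 361)))*49 = 89 + (2*19/(-20 + √761))*49 = 89 + (38/(-20 + √761))*49 = 89 + 1862/(-20 + √761)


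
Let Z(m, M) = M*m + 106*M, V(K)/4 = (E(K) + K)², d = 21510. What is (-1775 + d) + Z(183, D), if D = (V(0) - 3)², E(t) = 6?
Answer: 5765344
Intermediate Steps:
V(K) = 4*(6 + K)²
D = 19881 (D = (4*(6 + 0)² - 3)² = (4*6² - 3)² = (4*36 - 3)² = (144 - 3)² = 141² = 19881)
Z(m, M) = 106*M + M*m
(-1775 + d) + Z(183, D) = (-1775 + 21510) + 19881*(106 + 183) = 19735 + 19881*289 = 19735 + 5745609 = 5765344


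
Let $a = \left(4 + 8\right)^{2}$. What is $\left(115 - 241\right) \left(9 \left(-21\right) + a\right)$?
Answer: $5670$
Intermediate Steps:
$a = 144$ ($a = 12^{2} = 144$)
$\left(115 - 241\right) \left(9 \left(-21\right) + a\right) = \left(115 - 241\right) \left(9 \left(-21\right) + 144\right) = - 126 \left(-189 + 144\right) = \left(-126\right) \left(-45\right) = 5670$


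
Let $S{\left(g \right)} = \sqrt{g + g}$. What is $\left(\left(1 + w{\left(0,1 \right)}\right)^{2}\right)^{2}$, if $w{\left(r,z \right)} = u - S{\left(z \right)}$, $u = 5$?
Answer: $\left(6 - \sqrt{2}\right)^{4} \approx 442.24$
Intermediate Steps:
$S{\left(g \right)} = \sqrt{2} \sqrt{g}$ ($S{\left(g \right)} = \sqrt{2 g} = \sqrt{2} \sqrt{g}$)
$w{\left(r,z \right)} = 5 - \sqrt{2} \sqrt{z}$
$\left(\left(1 + w{\left(0,1 \right)}\right)^{2}\right)^{2} = \left(\left(1 + \left(5 - \sqrt{2} \sqrt{1}\right)\right)^{2}\right)^{2} = \left(\left(1 + \left(5 - \sqrt{2} \cdot 1\right)\right)^{2}\right)^{2} = \left(\left(1 + \left(5 - \sqrt{2}\right)\right)^{2}\right)^{2} = \left(\left(6 - \sqrt{2}\right)^{2}\right)^{2} = \left(6 - \sqrt{2}\right)^{4}$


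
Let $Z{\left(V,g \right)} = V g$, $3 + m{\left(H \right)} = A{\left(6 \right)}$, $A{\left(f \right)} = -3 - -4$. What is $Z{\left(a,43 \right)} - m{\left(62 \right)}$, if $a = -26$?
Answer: $-1116$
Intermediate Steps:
$A{\left(f \right)} = 1$ ($A{\left(f \right)} = -3 + 4 = 1$)
$m{\left(H \right)} = -2$ ($m{\left(H \right)} = -3 + 1 = -2$)
$Z{\left(a,43 \right)} - m{\left(62 \right)} = \left(-26\right) 43 - -2 = -1118 + 2 = -1116$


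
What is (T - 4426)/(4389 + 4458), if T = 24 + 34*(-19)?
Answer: -5048/8847 ≈ -0.57059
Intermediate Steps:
T = -622 (T = 24 - 646 = -622)
(T - 4426)/(4389 + 4458) = (-622 - 4426)/(4389 + 4458) = -5048/8847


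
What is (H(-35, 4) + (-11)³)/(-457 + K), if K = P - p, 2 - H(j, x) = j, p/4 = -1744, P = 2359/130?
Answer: -168220/849829 ≈ -0.19795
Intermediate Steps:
P = 2359/130 (P = 2359*(1/130) = 2359/130 ≈ 18.146)
p = -6976 (p = 4*(-1744) = -6976)
H(j, x) = 2 - j
K = 909239/130 (K = 2359/130 - 1*(-6976) = 2359/130 + 6976 = 909239/130 ≈ 6994.1)
(H(-35, 4) + (-11)³)/(-457 + K) = ((2 - 1*(-35)) + (-11)³)/(-457 + 909239/130) = ((2 + 35) - 1331)/(849829/130) = (37 - 1331)*(130/849829) = -1294*130/849829 = -168220/849829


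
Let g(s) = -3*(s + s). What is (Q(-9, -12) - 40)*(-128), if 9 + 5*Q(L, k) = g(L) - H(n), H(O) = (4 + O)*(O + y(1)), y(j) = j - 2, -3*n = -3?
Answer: 3968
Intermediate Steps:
n = 1 (n = -⅓*(-3) = 1)
y(j) = -2 + j
H(O) = (-1 + O)*(4 + O) (H(O) = (4 + O)*(O + (-2 + 1)) = (4 + O)*(O - 1) = (4 + O)*(-1 + O) = (-1 + O)*(4 + O))
g(s) = -6*s
Q(L, k) = -9/5 - 6*L/5 (Q(L, k) = -9/5 + (-6*L - (-4 + 1² + 3*1))/5 = -9/5 + (-6*L - (-4 + 1 + 3))/5 = -9/5 + (-6*L - 1*0)/5 = -9/5 + (-6*L + 0)/5 = -9/5 + (-6*L)/5 = -9/5 - 6*L/5)
(Q(-9, -12) - 40)*(-128) = ((-9/5 - 6/5*(-9)) - 40)*(-128) = ((-9/5 + 54/5) - 40)*(-128) = (9 - 40)*(-128) = -31*(-128) = 3968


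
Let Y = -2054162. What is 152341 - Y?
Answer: 2206503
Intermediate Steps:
152341 - Y = 152341 - 1*(-2054162) = 152341 + 2054162 = 2206503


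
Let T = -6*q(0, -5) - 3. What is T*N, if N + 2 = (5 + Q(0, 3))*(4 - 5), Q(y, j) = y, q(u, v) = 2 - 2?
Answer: 21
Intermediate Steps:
q(u, v) = 0
T = -3 (T = -6*0 - 3 = 0 - 3 = -3)
N = -7 (N = -2 + (5 + 0)*(4 - 5) = -2 + 5*(-1) = -2 - 5 = -7)
T*N = -3*(-7) = 21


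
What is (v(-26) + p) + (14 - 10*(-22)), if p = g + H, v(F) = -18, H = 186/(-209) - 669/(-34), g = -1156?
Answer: -6546143/7106 ≈ -921.21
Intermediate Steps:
H = 133497/7106 (H = 186*(-1/209) - 669*(-1/34) = -186/209 + 669/34 = 133497/7106 ≈ 18.787)
p = -8081039/7106 (p = -1156 + 133497/7106 = -8081039/7106 ≈ -1137.2)
(v(-26) + p) + (14 - 10*(-22)) = (-18 - 8081039/7106) + (14 - 10*(-22)) = -8208947/7106 + (14 + 220) = -8208947/7106 + 234 = -6546143/7106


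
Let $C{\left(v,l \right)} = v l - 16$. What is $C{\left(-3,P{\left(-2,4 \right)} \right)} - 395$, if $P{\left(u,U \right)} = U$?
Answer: $-423$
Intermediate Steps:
$C{\left(v,l \right)} = -16 + l v$ ($C{\left(v,l \right)} = l v - 16 = -16 + l v$)
$C{\left(-3,P{\left(-2,4 \right)} \right)} - 395 = \left(-16 + 4 \left(-3\right)\right) - 395 = \left(-16 - 12\right) - 395 = -28 - 395 = -423$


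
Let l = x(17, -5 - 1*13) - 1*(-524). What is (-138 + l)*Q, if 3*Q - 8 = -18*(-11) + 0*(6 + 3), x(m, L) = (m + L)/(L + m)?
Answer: 26574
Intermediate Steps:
x(m, L) = 1 (x(m, L) = (L + m)/(L + m) = 1)
Q = 206/3 (Q = 8/3 + (-18*(-11) + 0*(6 + 3))/3 = 8/3 + (198 + 0*9)/3 = 8/3 + (198 + 0)/3 = 8/3 + (1/3)*198 = 8/3 + 66 = 206/3 ≈ 68.667)
l = 525 (l = 1 - 1*(-524) = 1 + 524 = 525)
(-138 + l)*Q = (-138 + 525)*(206/3) = 387*(206/3) = 26574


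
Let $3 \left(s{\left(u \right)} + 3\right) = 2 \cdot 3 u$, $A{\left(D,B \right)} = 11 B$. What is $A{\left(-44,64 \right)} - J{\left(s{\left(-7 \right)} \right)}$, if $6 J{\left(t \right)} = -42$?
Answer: $711$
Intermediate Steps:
$s{\left(u \right)} = -3 + 2 u$ ($s{\left(u \right)} = -3 + \frac{2 \cdot 3 u}{3} = -3 + \frac{6 u}{3} = -3 + 2 u$)
$J{\left(t \right)} = -7$ ($J{\left(t \right)} = \frac{1}{6} \left(-42\right) = -7$)
$A{\left(-44,64 \right)} - J{\left(s{\left(-7 \right)} \right)} = 11 \cdot 64 - -7 = 704 + 7 = 711$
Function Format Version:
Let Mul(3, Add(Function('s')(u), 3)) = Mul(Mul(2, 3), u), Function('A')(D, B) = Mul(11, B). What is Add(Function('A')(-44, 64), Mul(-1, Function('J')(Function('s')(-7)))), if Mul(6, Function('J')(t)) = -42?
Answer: 711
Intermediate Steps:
Function('s')(u) = Add(-3, Mul(2, u)) (Function('s')(u) = Add(-3, Mul(Rational(1, 3), Mul(Mul(2, 3), u))) = Add(-3, Mul(Rational(1, 3), Mul(6, u))) = Add(-3, Mul(2, u)))
Function('J')(t) = -7 (Function('J')(t) = Mul(Rational(1, 6), -42) = -7)
Add(Function('A')(-44, 64), Mul(-1, Function('J')(Function('s')(-7)))) = Add(Mul(11, 64), Mul(-1, -7)) = Add(704, 7) = 711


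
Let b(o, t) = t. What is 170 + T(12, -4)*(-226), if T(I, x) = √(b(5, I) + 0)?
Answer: 170 - 452*√3 ≈ -612.89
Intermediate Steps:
T(I, x) = √I (T(I, x) = √(I + 0) = √I)
170 + T(12, -4)*(-226) = 170 + √12*(-226) = 170 + (2*√3)*(-226) = 170 - 452*√3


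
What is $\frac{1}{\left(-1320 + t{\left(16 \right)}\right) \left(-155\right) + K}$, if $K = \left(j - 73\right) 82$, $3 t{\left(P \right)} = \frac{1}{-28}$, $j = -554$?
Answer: $\frac{84}{12867779} \approx 6.5279 \cdot 10^{-6}$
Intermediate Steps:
$t{\left(P \right)} = - \frac{1}{84}$ ($t{\left(P \right)} = \frac{1}{3 \left(-28\right)} = \frac{1}{3} \left(- \frac{1}{28}\right) = - \frac{1}{84}$)
$K = -51414$ ($K = \left(-554 - 73\right) 82 = \left(-627\right) 82 = -51414$)
$\frac{1}{\left(-1320 + t{\left(16 \right)}\right) \left(-155\right) + K} = \frac{1}{\left(-1320 - \frac{1}{84}\right) \left(-155\right) - 51414} = \frac{1}{\left(- \frac{110881}{84}\right) \left(-155\right) - 51414} = \frac{1}{\frac{17186555}{84} - 51414} = \frac{1}{\frac{12867779}{84}} = \frac{84}{12867779}$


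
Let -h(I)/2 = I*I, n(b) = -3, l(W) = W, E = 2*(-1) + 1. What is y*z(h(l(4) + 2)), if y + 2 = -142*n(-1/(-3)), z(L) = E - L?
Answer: 30104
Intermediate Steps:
E = -1 (E = -2 + 1 = -1)
h(I) = -2*I² (h(I) = -2*I*I = -2*I²)
z(L) = -1 - L
y = 424 (y = -2 - 142*(-3) = -2 + 426 = 424)
y*z(h(l(4) + 2)) = 424*(-1 - (-2)*(4 + 2)²) = 424*(-1 - (-2)*6²) = 424*(-1 - (-2)*36) = 424*(-1 - 1*(-72)) = 424*(-1 + 72) = 424*71 = 30104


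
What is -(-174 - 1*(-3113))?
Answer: -2939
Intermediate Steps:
-(-174 - 1*(-3113)) = -(-174 + 3113) = -1*2939 = -2939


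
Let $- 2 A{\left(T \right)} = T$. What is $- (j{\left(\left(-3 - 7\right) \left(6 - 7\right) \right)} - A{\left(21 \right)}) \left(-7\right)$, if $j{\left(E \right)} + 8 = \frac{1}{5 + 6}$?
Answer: $\frac{399}{22} \approx 18.136$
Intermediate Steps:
$A{\left(T \right)} = - \frac{T}{2}$
$j{\left(E \right)} = - \frac{87}{11}$ ($j{\left(E \right)} = -8 + \frac{1}{5 + 6} = -8 + \frac{1}{11} = - \frac{87}{11}$)
$- (j{\left(\left(-3 - 7\right) \left(6 - 7\right) \right)} - A{\left(21 \right)}) \left(-7\right) = - (- \frac{87}{11} - \left(- \frac{1}{2}\right) 21) \left(-7\right) = - (- \frac{87}{11} - - \frac{21}{2}) \left(-7\right) = - (- \frac{87}{11} + \frac{21}{2}) \left(-7\right) = \left(-1\right) \frac{57}{22} \left(-7\right) = \left(- \frac{57}{22}\right) \left(-7\right) = \frac{399}{22}$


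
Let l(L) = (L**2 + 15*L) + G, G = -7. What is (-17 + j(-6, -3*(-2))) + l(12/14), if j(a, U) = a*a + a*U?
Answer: -510/49 ≈ -10.408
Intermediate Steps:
j(a, U) = a**2 + U*a
l(L) = -7 + L**2 + 15*L (l(L) = (L**2 + 15*L) - 7 = -7 + L**2 + 15*L)
(-17 + j(-6, -3*(-2))) + l(12/14) = (-17 - 6*(-3*(-2) - 6)) + (-7 + (12/14)**2 + 15*(12/14)) = (-17 - 6*(6 - 6)) + (-7 + (12*(1/14))**2 + 15*(12*(1/14))) = (-17 - 6*0) + (-7 + (6/7)**2 + 15*(6/7)) = (-17 + 0) + (-7 + 36/49 + 90/7) = -17 + 323/49 = -510/49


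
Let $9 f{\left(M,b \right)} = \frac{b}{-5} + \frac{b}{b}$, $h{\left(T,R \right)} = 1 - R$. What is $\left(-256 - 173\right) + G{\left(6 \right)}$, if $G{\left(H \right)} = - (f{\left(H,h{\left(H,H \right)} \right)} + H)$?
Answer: $- \frac{3917}{9} \approx -435.22$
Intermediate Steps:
$f{\left(M,b \right)} = \frac{1}{9} - \frac{b}{45}$ ($f{\left(M,b \right)} = \frac{\frac{b}{-5} + \frac{b}{b}}{9} = \frac{b \left(- \frac{1}{5}\right) + 1}{9} = \frac{- \frac{b}{5} + 1}{9} = \frac{1 - \frac{b}{5}}{9} = \frac{1}{9} - \frac{b}{45}$)
$G{\left(H \right)} = - \frac{4}{45} - \frac{46 H}{45}$ ($G{\left(H \right)} = - (\left(\frac{1}{9} - \frac{1 - H}{45}\right) + H) = - (\left(\frac{1}{9} + \left(- \frac{1}{45} + \frac{H}{45}\right)\right) + H) = - (\left(\frac{4}{45} + \frac{H}{45}\right) + H) = - (\frac{4}{45} + \frac{46 H}{45}) = - \frac{4}{45} - \frac{46 H}{45}$)
$\left(-256 - 173\right) + G{\left(6 \right)} = \left(-256 - 173\right) - \frac{56}{9} = -429 - \frac{56}{9} = - \frac{3917}{9}$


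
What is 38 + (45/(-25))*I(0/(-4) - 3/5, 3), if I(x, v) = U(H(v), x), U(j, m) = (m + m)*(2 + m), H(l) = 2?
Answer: 5128/125 ≈ 41.024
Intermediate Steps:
U(j, m) = 2*m*(2 + m) (U(j, m) = (2*m)*(2 + m) = 2*m*(2 + m))
I(x, v) = 2*x*(2 + x)
38 + (45/(-25))*I(0/(-4) - 3/5, 3) = 38 + (45/(-25))*(2*(0/(-4) - 3/5)*(2 + (0/(-4) - 3/5))) = 38 + (45*(-1/25))*(2*(0*(-¼) - 3*⅕)*(2 + (0*(-¼) - 3*⅕))) = 38 - 18*(0 - ⅗)*(2 + (0 - ⅗))/5 = 38 - 18*(-3)*(2 - ⅗)/(5*5) = 38 - 18*(-3)*7/(5*5*5) = 38 - 9/5*(-42/25) = 38 + 378/125 = 5128/125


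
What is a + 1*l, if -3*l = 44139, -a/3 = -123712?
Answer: 356423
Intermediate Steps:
a = 371136 (a = -3*(-123712) = 371136)
l = -14713 (l = -1/3*44139 = -14713)
a + 1*l = 371136 + 1*(-14713) = 371136 - 14713 = 356423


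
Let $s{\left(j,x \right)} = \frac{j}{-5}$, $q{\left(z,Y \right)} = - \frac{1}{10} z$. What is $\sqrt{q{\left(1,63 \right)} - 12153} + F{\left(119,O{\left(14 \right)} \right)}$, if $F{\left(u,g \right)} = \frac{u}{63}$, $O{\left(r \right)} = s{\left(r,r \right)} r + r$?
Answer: $\frac{17}{9} + \frac{i \sqrt{1215310}}{10} \approx 1.8889 + 110.24 i$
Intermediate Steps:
$q{\left(z,Y \right)} = - \frac{z}{10}$ ($q{\left(z,Y \right)} = \left(-1\right) \frac{1}{10} z = - \frac{z}{10}$)
$s{\left(j,x \right)} = - \frac{j}{5}$ ($s{\left(j,x \right)} = j \left(- \frac{1}{5}\right) = - \frac{j}{5}$)
$O{\left(r \right)} = r - \frac{r^{2}}{5}$ ($O{\left(r \right)} = - \frac{r}{5} r + r = - \frac{r^{2}}{5} + r = r - \frac{r^{2}}{5}$)
$F{\left(u,g \right)} = \frac{u}{63}$ ($F{\left(u,g \right)} = u \frac{1}{63} = \frac{u}{63}$)
$\sqrt{q{\left(1,63 \right)} - 12153} + F{\left(119,O{\left(14 \right)} \right)} = \sqrt{\left(- \frac{1}{10}\right) 1 - 12153} + \frac{1}{63} \cdot 119 = \sqrt{- \frac{1}{10} - 12153} + \frac{17}{9} = \sqrt{- \frac{121531}{10}} + \frac{17}{9} = \frac{i \sqrt{1215310}}{10} + \frac{17}{9} = \frac{17}{9} + \frac{i \sqrt{1215310}}{10}$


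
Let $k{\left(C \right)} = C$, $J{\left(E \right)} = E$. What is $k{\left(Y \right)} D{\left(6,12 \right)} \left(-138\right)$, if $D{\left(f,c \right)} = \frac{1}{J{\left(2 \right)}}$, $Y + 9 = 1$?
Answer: $552$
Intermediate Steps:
$Y = -8$ ($Y = -9 + 1 = -8$)
$D{\left(f,c \right)} = \frac{1}{2}$
$k{\left(Y \right)} D{\left(6,12 \right)} \left(-138\right) = \left(-8\right) \frac{1}{2} \left(-138\right) = \left(-4\right) \left(-138\right) = 552$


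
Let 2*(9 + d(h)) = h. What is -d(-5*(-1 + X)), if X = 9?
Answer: 29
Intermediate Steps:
d(h) = -9 + h/2
-d(-5*(-1 + X)) = -(-9 + (-5*(-1 + 9))/2) = -(-9 + (-5*8)/2) = -(-9 + (½)*(-40)) = -(-9 - 20) = -1*(-29) = 29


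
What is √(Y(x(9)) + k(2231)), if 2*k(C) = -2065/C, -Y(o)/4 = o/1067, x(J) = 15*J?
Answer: I*√2334094510/49082 ≈ 0.98432*I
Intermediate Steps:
Y(o) = -4*o/1067
k(C) = -2065/(2*C) (k(C) = (-2065/C)/2 = -2065/(2*C))
√(Y(x(9)) + k(2231)) = √(-60*9/1067 - 2065/2/2231) = √(-4/1067*135 - 2065/2*1/2231) = √(-540/1067 - 2065/4462) = √(-47555/49082) = I*√2334094510/49082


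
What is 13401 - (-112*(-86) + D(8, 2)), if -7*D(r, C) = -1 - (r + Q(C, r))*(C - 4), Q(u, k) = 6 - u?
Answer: 26406/7 ≈ 3772.3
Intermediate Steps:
D(r, C) = 1/7 + (-4 + C)*(6 + r - C)/7 (D(r, C) = -(-1 - (r + (6 - C))*(C - 4))/7 = -(-1 - (6 + r - C)*(-4 + C))/7 = -(-1 - (-4 + C)*(6 + r - C))/7 = 1/7 + (-4 + C)*(6 + r - C)/7)
13401 - (-112*(-86) + D(8, 2)) = 13401 - (-112*(-86) + (-23/7 - 4/7*8 - 1/7*2**2 + (10/7)*2 + (1/7)*2*8)) = 13401 - (9632 + (-23/7 - 32/7 - 1/7*4 + 20/7 + 16/7)) = 13401 - (9632 + (-23/7 - 32/7 - 4/7 + 20/7 + 16/7)) = 13401 - (9632 - 23/7) = 13401 - 1*67401/7 = 13401 - 67401/7 = 26406/7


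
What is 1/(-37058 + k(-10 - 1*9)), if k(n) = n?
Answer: -1/37077 ≈ -2.6971e-5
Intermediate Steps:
1/(-37058 + k(-10 - 1*9)) = 1/(-37058 + (-10 - 1*9)) = 1/(-37058 + (-10 - 9)) = 1/(-37058 - 19) = 1/(-37077) = -1/37077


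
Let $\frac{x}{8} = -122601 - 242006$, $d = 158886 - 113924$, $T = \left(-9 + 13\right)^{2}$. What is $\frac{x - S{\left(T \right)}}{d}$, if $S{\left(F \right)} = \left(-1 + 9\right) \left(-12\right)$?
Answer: $- \frac{1458380}{22481} \approx -64.872$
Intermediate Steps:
$T = 16$ ($T = 4^{2} = 16$)
$S{\left(F \right)} = -96$ ($S{\left(F \right)} = 8 \left(-12\right) = -96$)
$d = 44962$ ($d = 158886 - 113924 = 44962$)
$x = -2916856$ ($x = 8 \left(-122601 - 242006\right) = 8 \left(-364607\right) = -2916856$)
$\frac{x - S{\left(T \right)}}{d} = \frac{-2916856 - -96}{44962} = \left(-2916856 + 96\right) \frac{1}{44962} = \left(-2916760\right) \frac{1}{44962} = - \frac{1458380}{22481}$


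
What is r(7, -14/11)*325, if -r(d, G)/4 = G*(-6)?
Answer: -109200/11 ≈ -9927.3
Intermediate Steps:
r(d, G) = 24*G (r(d, G) = -4*G*(-6) = -(-24)*G = 24*G)
r(7, -14/11)*325 = (24*(-14/11))*325 = -336/11*325 = -109200/11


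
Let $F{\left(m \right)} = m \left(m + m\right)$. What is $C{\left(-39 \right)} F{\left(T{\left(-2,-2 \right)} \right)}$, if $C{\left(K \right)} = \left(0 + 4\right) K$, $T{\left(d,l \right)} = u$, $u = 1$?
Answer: $-312$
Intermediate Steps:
$T{\left(d,l \right)} = 1$
$C{\left(K \right)} = 4 K$
$F{\left(m \right)} = 2 m^{2}$ ($F{\left(m \right)} = m 2 m = 2 m^{2}$)
$C{\left(-39 \right)} F{\left(T{\left(-2,-2 \right)} \right)} = 4 \left(-39\right) 2 \cdot 1^{2} = - 156 \cdot 2 \cdot 1 = \left(-156\right) 2 = -312$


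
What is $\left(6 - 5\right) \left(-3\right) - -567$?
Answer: $564$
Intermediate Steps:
$\left(6 - 5\right) \left(-3\right) - -567 = \left(6 - 5\right) \left(-3\right) + 567 = 1 \left(-3\right) + 567 = -3 + 567 = 564$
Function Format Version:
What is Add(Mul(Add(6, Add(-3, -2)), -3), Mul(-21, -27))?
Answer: 564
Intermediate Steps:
Add(Mul(Add(6, Add(-3, -2)), -3), Mul(-21, -27)) = Add(Mul(Add(6, -5), -3), 567) = Add(Mul(1, -3), 567) = Add(-3, 567) = 564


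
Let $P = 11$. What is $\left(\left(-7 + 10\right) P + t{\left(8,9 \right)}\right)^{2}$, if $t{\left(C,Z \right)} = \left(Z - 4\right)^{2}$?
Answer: $3364$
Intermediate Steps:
$t{\left(C,Z \right)} = \left(-4 + Z\right)^{2}$
$\left(\left(-7 + 10\right) P + t{\left(8,9 \right)}\right)^{2} = \left(\left(-7 + 10\right) 11 + \left(-4 + 9\right)^{2}\right)^{2} = \left(3 \cdot 11 + 5^{2}\right)^{2} = \left(33 + 25\right)^{2} = 58^{2} = 3364$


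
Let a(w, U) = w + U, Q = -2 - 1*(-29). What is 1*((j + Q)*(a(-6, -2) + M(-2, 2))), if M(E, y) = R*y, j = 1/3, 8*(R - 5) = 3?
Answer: 451/6 ≈ 75.167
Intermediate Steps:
Q = 27 (Q = -2 + 29 = 27)
a(w, U) = U + w
R = 43/8 (R = 5 + (1/8)*3 = 5 + 3/8 = 43/8 ≈ 5.3750)
j = 1/3 ≈ 0.33333
M(E, y) = 43*y/8
1*((j + Q)*(a(-6, -2) + M(-2, 2))) = 1*((1/3 + 27)*((-2 - 6) + (43/8)*2)) = 1*(82*(-8 + 43/4)/3) = 1*((82/3)*(11/4)) = 1*(451/6) = 451/6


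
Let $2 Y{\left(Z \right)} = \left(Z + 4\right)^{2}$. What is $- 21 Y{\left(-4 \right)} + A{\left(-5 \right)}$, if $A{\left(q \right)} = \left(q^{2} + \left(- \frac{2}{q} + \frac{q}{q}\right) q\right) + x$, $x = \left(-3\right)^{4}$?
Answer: $99$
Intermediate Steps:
$Y{\left(Z \right)} = \frac{\left(4 + Z\right)^{2}}{2}$ ($Y{\left(Z \right)} = \frac{\left(Z + 4\right)^{2}}{2} = \frac{\left(4 + Z\right)^{2}}{2}$)
$x = 81$
$A{\left(q \right)} = 81 + q^{2} + q \left(1 - \frac{2}{q}\right)$ ($A{\left(q \right)} = \left(q^{2} + \left(- \frac{2}{q} + \frac{q}{q}\right) q\right) + 81 = \left(q^{2} + \left(- \frac{2}{q} + 1\right) q\right) + 81 = \left(q^{2} + \left(1 - \frac{2}{q}\right) q\right) + 81 = \left(q^{2} + q \left(1 - \frac{2}{q}\right)\right) + 81 = 81 + q^{2} + q \left(1 - \frac{2}{q}\right)$)
$- 21 Y{\left(-4 \right)} + A{\left(-5 \right)} = - 21 \frac{\left(4 - 4\right)^{2}}{2} + \left(79 - 5 + \left(-5\right)^{2}\right) = - 21 \frac{0^{2}}{2} + \left(79 - 5 + 25\right) = - 21 \cdot \frac{1}{2} \cdot 0 + 99 = \left(-21\right) 0 + 99 = 0 + 99 = 99$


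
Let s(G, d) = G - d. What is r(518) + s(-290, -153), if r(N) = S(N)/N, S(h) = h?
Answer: -136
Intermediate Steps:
r(N) = 1 (r(N) = N/N = 1)
r(518) + s(-290, -153) = 1 + (-290 - 1*(-153)) = 1 + (-290 + 153) = 1 - 137 = -136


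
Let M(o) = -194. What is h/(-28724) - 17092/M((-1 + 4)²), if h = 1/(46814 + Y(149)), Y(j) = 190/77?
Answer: 884906068172403/10043984157904 ≈ 88.103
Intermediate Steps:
Y(j) = 190/77 (Y(j) = 190*(1/77) = 190/77)
h = 77/3604868 (h = 1/(46814 + 190/77) = 1/(3604868/77) = 77/3604868 ≈ 2.1360e-5)
h/(-28724) - 17092/M((-1 + 4)²) = (77/3604868)/(-28724) - 17092/(-194) = (77/3604868)*(-1/28724) - 17092*(-1/194) = -77/103546228432 + 8546/97 = 884906068172403/10043984157904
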